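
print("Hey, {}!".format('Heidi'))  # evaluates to Hey, Heidi!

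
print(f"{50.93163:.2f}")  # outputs 50.93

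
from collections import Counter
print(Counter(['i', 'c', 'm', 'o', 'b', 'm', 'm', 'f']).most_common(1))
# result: [('m', 3)]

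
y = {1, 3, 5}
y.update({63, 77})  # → {1, 3, 5, 63, 77}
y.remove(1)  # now {3, 5, 63, 77}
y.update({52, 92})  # {3, 5, 52, 63, 77, 92}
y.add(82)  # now {3, 5, 52, 63, 77, 82, 92}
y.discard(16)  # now {3, 5, 52, 63, 77, 82, 92}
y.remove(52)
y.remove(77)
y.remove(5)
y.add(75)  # {3, 63, 75, 82, 92}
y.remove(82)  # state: {3, 63, 75, 92}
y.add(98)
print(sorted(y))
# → [3, 63, 75, 92, 98]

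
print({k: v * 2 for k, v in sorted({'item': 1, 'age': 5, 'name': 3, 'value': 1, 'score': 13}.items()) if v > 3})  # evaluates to {'age': 10, 'score': 26}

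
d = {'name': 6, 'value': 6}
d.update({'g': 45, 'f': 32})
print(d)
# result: {'name': 6, 'value': 6, 'g': 45, 'f': 32}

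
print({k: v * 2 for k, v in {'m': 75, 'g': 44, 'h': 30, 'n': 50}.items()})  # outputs {'m': 150, 'g': 88, 'h': 60, 'n': 100}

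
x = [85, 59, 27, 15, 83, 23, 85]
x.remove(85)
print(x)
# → [59, 27, 15, 83, 23, 85]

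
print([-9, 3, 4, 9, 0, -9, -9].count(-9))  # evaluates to 3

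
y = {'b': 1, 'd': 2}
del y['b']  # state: {'d': 2}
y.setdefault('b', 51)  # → 51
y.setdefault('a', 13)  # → 13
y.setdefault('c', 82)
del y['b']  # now {'d': 2, 'a': 13, 'c': 82}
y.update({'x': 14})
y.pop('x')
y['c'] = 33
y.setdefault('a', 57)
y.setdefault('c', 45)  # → 33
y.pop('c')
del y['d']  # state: {'a': 13}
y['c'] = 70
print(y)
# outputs {'a': 13, 'c': 70}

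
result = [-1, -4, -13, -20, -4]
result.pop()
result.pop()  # -20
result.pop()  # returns -13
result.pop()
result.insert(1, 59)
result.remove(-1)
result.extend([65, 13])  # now [59, 65, 13]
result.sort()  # [13, 59, 65]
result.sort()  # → [13, 59, 65]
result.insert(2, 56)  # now [13, 59, 56, 65]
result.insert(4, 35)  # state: [13, 59, 56, 65, 35]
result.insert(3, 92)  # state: [13, 59, 56, 92, 65, 35]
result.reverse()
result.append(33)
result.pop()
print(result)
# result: [35, 65, 92, 56, 59, 13]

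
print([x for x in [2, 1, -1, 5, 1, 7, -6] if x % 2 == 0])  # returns [2, -6]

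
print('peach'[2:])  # ach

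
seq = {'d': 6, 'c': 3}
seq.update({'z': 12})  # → {'d': 6, 'c': 3, 'z': 12}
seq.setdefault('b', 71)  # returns 71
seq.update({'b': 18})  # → {'d': 6, 'c': 3, 'z': 12, 'b': 18}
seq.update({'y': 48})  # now {'d': 6, 'c': 3, 'z': 12, 'b': 18, 'y': 48}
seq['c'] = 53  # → {'d': 6, 'c': 53, 'z': 12, 'b': 18, 'y': 48}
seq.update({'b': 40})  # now {'d': 6, 'c': 53, 'z': 12, 'b': 40, 'y': 48}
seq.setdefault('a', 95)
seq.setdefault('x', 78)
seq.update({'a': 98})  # {'d': 6, 'c': 53, 'z': 12, 'b': 40, 'y': 48, 'a': 98, 'x': 78}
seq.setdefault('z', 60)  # 12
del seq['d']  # {'c': 53, 'z': 12, 'b': 40, 'y': 48, 'a': 98, 'x': 78}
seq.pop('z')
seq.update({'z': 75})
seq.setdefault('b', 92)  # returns 40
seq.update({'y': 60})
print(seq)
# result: {'c': 53, 'b': 40, 'y': 60, 'a': 98, 'x': 78, 'z': 75}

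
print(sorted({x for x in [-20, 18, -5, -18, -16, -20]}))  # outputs [-20, -18, -16, -5, 18]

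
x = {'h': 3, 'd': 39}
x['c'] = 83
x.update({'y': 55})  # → {'h': 3, 'd': 39, 'c': 83, 'y': 55}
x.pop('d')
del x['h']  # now {'c': 83, 'y': 55}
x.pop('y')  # 55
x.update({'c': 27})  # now {'c': 27}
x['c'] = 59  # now {'c': 59}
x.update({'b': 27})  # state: {'c': 59, 'b': 27}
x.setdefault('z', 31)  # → 31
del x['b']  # {'c': 59, 'z': 31}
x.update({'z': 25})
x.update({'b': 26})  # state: {'c': 59, 'z': 25, 'b': 26}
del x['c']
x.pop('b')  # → 26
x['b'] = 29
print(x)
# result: {'z': 25, 'b': 29}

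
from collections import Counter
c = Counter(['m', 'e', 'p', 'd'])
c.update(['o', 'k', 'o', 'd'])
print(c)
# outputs Counter({'d': 2, 'o': 2, 'm': 1, 'e': 1, 'p': 1, 'k': 1})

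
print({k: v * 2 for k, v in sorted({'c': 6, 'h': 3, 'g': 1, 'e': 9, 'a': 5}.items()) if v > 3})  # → {'a': 10, 'c': 12, 'e': 18}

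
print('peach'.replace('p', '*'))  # *each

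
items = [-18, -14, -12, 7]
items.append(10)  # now [-18, -14, -12, 7, 10]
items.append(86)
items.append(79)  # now [-18, -14, -12, 7, 10, 86, 79]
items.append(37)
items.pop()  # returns 37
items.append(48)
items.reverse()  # [48, 79, 86, 10, 7, -12, -14, -18]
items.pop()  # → -18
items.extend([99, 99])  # [48, 79, 86, 10, 7, -12, -14, 99, 99]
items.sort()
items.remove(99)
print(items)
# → [-14, -12, 7, 10, 48, 79, 86, 99]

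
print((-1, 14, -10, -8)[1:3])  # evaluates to (14, -10)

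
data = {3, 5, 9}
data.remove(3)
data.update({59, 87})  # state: {5, 9, 59, 87}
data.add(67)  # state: {5, 9, 59, 67, 87}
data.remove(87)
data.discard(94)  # {5, 9, 59, 67}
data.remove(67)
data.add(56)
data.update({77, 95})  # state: {5, 9, 56, 59, 77, 95}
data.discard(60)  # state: {5, 9, 56, 59, 77, 95}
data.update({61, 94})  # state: {5, 9, 56, 59, 61, 77, 94, 95}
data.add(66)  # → {5, 9, 56, 59, 61, 66, 77, 94, 95}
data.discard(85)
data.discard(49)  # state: {5, 9, 56, 59, 61, 66, 77, 94, 95}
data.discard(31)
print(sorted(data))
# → [5, 9, 56, 59, 61, 66, 77, 94, 95]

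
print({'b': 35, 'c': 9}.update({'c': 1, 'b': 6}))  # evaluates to None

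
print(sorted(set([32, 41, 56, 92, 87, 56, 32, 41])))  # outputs [32, 41, 56, 87, 92]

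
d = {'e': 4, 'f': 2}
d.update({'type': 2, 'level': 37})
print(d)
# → {'e': 4, 'f': 2, 'type': 2, 'level': 37}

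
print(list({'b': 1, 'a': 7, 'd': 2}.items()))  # [('b', 1), ('a', 7), ('d', 2)]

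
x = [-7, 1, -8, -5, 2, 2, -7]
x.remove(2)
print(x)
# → [-7, 1, -8, -5, 2, -7]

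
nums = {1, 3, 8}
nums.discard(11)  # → {1, 3, 8}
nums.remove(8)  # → {1, 3}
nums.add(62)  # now {1, 3, 62}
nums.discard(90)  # {1, 3, 62}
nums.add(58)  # {1, 3, 58, 62}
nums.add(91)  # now {1, 3, 58, 62, 91}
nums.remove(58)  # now {1, 3, 62, 91}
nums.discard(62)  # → {1, 3, 91}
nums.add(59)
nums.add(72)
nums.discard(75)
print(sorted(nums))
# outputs [1, 3, 59, 72, 91]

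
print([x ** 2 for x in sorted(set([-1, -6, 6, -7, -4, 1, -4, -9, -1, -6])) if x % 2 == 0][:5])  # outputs [36, 16, 36]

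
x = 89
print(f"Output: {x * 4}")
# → Output: 356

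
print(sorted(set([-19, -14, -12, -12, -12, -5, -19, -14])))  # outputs [-19, -14, -12, -5]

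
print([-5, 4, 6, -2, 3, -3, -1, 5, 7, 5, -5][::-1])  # [-5, 5, 7, 5, -1, -3, 3, -2, 6, 4, -5]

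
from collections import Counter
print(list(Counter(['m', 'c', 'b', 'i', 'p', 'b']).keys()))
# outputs ['m', 'c', 'b', 'i', 'p']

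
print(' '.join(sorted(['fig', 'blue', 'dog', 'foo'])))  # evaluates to blue dog fig foo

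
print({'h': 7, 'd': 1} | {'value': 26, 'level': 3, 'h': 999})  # {'h': 999, 'd': 1, 'value': 26, 'level': 3}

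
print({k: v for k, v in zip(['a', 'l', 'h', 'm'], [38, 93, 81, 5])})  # {'a': 38, 'l': 93, 'h': 81, 'm': 5}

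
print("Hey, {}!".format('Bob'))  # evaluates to Hey, Bob!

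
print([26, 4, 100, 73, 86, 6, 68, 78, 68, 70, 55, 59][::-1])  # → [59, 55, 70, 68, 78, 68, 6, 86, 73, 100, 4, 26]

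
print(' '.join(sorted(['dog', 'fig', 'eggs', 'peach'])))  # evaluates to dog eggs fig peach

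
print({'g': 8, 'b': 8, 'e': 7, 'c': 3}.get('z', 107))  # 107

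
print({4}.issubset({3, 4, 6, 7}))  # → True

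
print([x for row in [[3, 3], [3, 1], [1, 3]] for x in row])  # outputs [3, 3, 3, 1, 1, 3]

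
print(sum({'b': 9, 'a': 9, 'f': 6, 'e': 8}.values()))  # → 32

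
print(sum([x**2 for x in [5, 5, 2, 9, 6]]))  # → 171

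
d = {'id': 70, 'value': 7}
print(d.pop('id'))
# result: 70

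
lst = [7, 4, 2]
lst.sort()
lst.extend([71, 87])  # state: [2, 4, 7, 71, 87]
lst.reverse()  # [87, 71, 7, 4, 2]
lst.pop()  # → 2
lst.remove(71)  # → [87, 7, 4]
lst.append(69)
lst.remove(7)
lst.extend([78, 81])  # [87, 4, 69, 78, 81]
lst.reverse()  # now [81, 78, 69, 4, 87]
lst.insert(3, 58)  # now [81, 78, 69, 58, 4, 87]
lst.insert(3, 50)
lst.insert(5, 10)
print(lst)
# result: [81, 78, 69, 50, 58, 10, 4, 87]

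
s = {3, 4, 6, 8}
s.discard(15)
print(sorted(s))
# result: [3, 4, 6, 8]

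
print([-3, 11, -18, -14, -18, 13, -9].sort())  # None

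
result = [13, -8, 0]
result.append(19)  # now [13, -8, 0, 19]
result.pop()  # 19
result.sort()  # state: [-8, 0, 13]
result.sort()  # [-8, 0, 13]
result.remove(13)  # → [-8, 0]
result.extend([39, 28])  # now [-8, 0, 39, 28]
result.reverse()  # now [28, 39, 0, -8]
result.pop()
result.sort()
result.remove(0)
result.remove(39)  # [28]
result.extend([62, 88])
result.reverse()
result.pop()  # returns 28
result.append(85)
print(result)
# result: [88, 62, 85]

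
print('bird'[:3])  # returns bir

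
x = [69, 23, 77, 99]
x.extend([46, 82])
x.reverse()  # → [82, 46, 99, 77, 23, 69]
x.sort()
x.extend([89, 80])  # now [23, 46, 69, 77, 82, 99, 89, 80]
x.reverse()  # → [80, 89, 99, 82, 77, 69, 46, 23]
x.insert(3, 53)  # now [80, 89, 99, 53, 82, 77, 69, 46, 23]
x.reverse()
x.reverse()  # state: [80, 89, 99, 53, 82, 77, 69, 46, 23]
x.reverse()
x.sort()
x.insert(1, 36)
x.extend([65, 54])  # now [23, 36, 46, 53, 69, 77, 80, 82, 89, 99, 65, 54]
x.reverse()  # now [54, 65, 99, 89, 82, 80, 77, 69, 53, 46, 36, 23]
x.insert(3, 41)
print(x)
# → [54, 65, 99, 41, 89, 82, 80, 77, 69, 53, 46, 36, 23]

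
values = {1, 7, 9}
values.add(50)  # {1, 7, 9, 50}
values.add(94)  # {1, 7, 9, 50, 94}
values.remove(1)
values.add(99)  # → {7, 9, 50, 94, 99}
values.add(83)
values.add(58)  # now {7, 9, 50, 58, 83, 94, 99}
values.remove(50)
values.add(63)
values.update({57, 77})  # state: {7, 9, 57, 58, 63, 77, 83, 94, 99}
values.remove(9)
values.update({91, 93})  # {7, 57, 58, 63, 77, 83, 91, 93, 94, 99}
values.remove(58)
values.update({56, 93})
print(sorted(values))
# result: [7, 56, 57, 63, 77, 83, 91, 93, 94, 99]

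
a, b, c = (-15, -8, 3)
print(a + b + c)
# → -20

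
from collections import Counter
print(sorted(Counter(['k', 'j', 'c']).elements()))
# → ['c', 'j', 'k']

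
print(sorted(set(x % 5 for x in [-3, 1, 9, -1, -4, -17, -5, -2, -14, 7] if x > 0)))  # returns [1, 2, 4]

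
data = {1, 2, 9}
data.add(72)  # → {1, 2, 9, 72}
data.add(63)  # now {1, 2, 9, 63, 72}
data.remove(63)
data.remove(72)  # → {1, 2, 9}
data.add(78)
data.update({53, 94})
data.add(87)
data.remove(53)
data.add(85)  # {1, 2, 9, 78, 85, 87, 94}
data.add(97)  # {1, 2, 9, 78, 85, 87, 94, 97}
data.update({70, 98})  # {1, 2, 9, 70, 78, 85, 87, 94, 97, 98}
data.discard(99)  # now {1, 2, 9, 70, 78, 85, 87, 94, 97, 98}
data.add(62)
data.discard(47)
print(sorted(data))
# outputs [1, 2, 9, 62, 70, 78, 85, 87, 94, 97, 98]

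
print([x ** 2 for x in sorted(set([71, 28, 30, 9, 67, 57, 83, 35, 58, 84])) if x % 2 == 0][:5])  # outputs [784, 900, 3364, 7056]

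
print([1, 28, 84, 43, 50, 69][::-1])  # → [69, 50, 43, 84, 28, 1]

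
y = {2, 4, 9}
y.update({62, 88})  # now {2, 4, 9, 62, 88}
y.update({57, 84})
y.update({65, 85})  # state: {2, 4, 9, 57, 62, 65, 84, 85, 88}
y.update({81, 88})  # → {2, 4, 9, 57, 62, 65, 81, 84, 85, 88}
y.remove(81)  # {2, 4, 9, 57, 62, 65, 84, 85, 88}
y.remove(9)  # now {2, 4, 57, 62, 65, 84, 85, 88}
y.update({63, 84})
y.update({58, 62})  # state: {2, 4, 57, 58, 62, 63, 65, 84, 85, 88}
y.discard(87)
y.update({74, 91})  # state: {2, 4, 57, 58, 62, 63, 65, 74, 84, 85, 88, 91}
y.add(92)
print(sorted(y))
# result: [2, 4, 57, 58, 62, 63, 65, 74, 84, 85, 88, 91, 92]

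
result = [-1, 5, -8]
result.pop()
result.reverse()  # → [5, -1]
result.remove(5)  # [-1]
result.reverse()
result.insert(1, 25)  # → [-1, 25]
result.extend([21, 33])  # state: [-1, 25, 21, 33]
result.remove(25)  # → [-1, 21, 33]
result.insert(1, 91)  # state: [-1, 91, 21, 33]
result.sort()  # [-1, 21, 33, 91]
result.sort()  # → [-1, 21, 33, 91]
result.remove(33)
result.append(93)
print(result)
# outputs [-1, 21, 91, 93]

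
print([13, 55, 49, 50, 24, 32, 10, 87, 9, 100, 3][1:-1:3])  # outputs [55, 24, 87]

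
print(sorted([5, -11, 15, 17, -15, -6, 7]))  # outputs [-15, -11, -6, 5, 7, 15, 17]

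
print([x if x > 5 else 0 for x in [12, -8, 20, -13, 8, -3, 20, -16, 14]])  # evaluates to [12, 0, 20, 0, 8, 0, 20, 0, 14]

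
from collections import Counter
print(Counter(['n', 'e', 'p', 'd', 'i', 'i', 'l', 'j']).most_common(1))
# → [('i', 2)]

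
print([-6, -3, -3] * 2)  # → [-6, -3, -3, -6, -3, -3]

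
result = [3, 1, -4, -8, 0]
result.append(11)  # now [3, 1, -4, -8, 0, 11]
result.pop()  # 11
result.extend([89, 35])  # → [3, 1, -4, -8, 0, 89, 35]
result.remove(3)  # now [1, -4, -8, 0, 89, 35]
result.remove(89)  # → [1, -4, -8, 0, 35]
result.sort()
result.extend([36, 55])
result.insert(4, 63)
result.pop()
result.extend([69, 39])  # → [-8, -4, 0, 1, 63, 35, 36, 69, 39]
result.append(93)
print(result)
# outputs [-8, -4, 0, 1, 63, 35, 36, 69, 39, 93]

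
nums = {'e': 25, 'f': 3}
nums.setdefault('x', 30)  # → 30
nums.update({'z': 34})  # {'e': 25, 'f': 3, 'x': 30, 'z': 34}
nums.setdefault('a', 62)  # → 62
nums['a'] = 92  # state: {'e': 25, 'f': 3, 'x': 30, 'z': 34, 'a': 92}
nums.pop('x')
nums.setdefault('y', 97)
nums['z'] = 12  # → {'e': 25, 'f': 3, 'z': 12, 'a': 92, 'y': 97}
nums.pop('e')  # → 25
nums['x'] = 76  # {'f': 3, 'z': 12, 'a': 92, 'y': 97, 'x': 76}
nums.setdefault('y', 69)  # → 97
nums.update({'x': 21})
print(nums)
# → {'f': 3, 'z': 12, 'a': 92, 'y': 97, 'x': 21}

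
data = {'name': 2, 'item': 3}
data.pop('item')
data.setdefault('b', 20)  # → 20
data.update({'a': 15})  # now {'name': 2, 'b': 20, 'a': 15}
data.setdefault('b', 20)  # 20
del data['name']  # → {'b': 20, 'a': 15}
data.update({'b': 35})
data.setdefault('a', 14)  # 15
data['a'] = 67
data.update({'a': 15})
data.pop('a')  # 15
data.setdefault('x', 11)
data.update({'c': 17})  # {'b': 35, 'x': 11, 'c': 17}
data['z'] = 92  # {'b': 35, 'x': 11, 'c': 17, 'z': 92}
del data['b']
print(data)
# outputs {'x': 11, 'c': 17, 'z': 92}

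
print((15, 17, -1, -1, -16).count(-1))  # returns 2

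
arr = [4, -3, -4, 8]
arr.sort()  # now [-4, -3, 4, 8]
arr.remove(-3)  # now [-4, 4, 8]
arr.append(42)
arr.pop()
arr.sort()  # [-4, 4, 8]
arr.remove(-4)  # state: [4, 8]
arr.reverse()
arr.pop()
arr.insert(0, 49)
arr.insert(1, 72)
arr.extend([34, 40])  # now [49, 72, 8, 34, 40]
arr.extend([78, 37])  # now [49, 72, 8, 34, 40, 78, 37]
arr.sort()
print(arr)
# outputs [8, 34, 37, 40, 49, 72, 78]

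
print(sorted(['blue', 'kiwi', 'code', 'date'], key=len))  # ['blue', 'kiwi', 'code', 'date']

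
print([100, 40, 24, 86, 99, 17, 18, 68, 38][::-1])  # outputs [38, 68, 18, 17, 99, 86, 24, 40, 100]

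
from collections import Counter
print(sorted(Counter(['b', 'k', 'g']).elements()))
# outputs ['b', 'g', 'k']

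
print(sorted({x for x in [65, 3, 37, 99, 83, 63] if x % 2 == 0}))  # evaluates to []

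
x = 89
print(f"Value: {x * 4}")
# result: Value: 356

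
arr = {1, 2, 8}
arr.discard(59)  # {1, 2, 8}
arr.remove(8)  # {1, 2}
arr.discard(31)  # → {1, 2}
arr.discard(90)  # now {1, 2}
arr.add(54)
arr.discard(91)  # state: {1, 2, 54}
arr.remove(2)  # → {1, 54}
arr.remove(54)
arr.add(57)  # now {1, 57}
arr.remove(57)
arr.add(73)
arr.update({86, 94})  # {1, 73, 86, 94}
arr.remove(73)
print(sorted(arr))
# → [1, 86, 94]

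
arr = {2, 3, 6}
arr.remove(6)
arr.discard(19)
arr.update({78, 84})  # {2, 3, 78, 84}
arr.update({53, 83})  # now {2, 3, 53, 78, 83, 84}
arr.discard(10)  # {2, 3, 53, 78, 83, 84}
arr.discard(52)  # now {2, 3, 53, 78, 83, 84}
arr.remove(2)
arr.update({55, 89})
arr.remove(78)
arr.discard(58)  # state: {3, 53, 55, 83, 84, 89}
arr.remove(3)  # {53, 55, 83, 84, 89}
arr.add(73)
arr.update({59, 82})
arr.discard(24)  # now {53, 55, 59, 73, 82, 83, 84, 89}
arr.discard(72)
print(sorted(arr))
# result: [53, 55, 59, 73, 82, 83, 84, 89]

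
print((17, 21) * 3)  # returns (17, 21, 17, 21, 17, 21)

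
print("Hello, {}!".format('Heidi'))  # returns Hello, Heidi!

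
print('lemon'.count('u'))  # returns 0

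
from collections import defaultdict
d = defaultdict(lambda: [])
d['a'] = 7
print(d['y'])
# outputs []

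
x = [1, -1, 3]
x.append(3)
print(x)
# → [1, -1, 3, 3]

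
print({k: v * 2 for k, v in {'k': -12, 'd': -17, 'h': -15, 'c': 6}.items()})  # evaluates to {'k': -24, 'd': -34, 'h': -30, 'c': 12}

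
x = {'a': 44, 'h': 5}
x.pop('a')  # 44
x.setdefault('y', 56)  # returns 56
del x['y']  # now {'h': 5}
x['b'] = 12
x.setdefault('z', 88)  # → 88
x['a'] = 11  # {'h': 5, 'b': 12, 'z': 88, 'a': 11}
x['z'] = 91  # {'h': 5, 'b': 12, 'z': 91, 'a': 11}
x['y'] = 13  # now {'h': 5, 'b': 12, 'z': 91, 'a': 11, 'y': 13}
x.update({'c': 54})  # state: {'h': 5, 'b': 12, 'z': 91, 'a': 11, 'y': 13, 'c': 54}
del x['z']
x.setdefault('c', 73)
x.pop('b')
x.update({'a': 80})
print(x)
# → {'h': 5, 'a': 80, 'y': 13, 'c': 54}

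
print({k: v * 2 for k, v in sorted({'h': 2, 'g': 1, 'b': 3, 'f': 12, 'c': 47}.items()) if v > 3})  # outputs {'c': 94, 'f': 24}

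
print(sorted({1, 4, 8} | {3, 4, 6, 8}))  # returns [1, 3, 4, 6, 8]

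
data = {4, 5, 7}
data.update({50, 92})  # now {4, 5, 7, 50, 92}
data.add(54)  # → {4, 5, 7, 50, 54, 92}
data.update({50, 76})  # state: {4, 5, 7, 50, 54, 76, 92}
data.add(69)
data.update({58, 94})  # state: {4, 5, 7, 50, 54, 58, 69, 76, 92, 94}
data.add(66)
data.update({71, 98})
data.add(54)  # {4, 5, 7, 50, 54, 58, 66, 69, 71, 76, 92, 94, 98}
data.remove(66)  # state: {4, 5, 7, 50, 54, 58, 69, 71, 76, 92, 94, 98}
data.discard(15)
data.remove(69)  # {4, 5, 7, 50, 54, 58, 71, 76, 92, 94, 98}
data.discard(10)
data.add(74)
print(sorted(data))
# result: [4, 5, 7, 50, 54, 58, 71, 74, 76, 92, 94, 98]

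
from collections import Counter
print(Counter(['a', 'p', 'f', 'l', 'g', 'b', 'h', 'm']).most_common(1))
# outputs [('a', 1)]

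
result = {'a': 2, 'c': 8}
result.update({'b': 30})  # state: {'a': 2, 'c': 8, 'b': 30}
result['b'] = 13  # {'a': 2, 'c': 8, 'b': 13}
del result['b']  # {'a': 2, 'c': 8}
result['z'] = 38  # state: {'a': 2, 'c': 8, 'z': 38}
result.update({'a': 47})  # {'a': 47, 'c': 8, 'z': 38}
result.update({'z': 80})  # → {'a': 47, 'c': 8, 'z': 80}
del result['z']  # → {'a': 47, 'c': 8}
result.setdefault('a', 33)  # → 47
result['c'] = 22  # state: {'a': 47, 'c': 22}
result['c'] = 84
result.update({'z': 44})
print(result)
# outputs {'a': 47, 'c': 84, 'z': 44}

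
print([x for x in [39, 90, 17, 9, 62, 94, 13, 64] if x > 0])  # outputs [39, 90, 17, 9, 62, 94, 13, 64]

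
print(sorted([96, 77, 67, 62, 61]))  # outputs [61, 62, 67, 77, 96]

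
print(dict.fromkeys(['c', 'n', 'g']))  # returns {'c': None, 'n': None, 'g': None}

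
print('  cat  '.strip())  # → cat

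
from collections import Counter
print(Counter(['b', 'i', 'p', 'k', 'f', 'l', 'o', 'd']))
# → Counter({'b': 1, 'i': 1, 'p': 1, 'k': 1, 'f': 1, 'l': 1, 'o': 1, 'd': 1})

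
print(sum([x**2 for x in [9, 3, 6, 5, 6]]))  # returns 187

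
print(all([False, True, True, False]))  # False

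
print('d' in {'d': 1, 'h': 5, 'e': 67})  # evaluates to True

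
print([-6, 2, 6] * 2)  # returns [-6, 2, 6, -6, 2, 6]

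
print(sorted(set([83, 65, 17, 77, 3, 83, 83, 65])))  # [3, 17, 65, 77, 83]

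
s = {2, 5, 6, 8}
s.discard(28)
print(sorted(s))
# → [2, 5, 6, 8]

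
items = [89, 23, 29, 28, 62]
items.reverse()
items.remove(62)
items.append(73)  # [28, 29, 23, 89, 73]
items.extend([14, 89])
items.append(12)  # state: [28, 29, 23, 89, 73, 14, 89, 12]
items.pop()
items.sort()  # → [14, 23, 28, 29, 73, 89, 89]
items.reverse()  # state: [89, 89, 73, 29, 28, 23, 14]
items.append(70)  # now [89, 89, 73, 29, 28, 23, 14, 70]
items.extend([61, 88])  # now [89, 89, 73, 29, 28, 23, 14, 70, 61, 88]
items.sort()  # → [14, 23, 28, 29, 61, 70, 73, 88, 89, 89]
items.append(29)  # [14, 23, 28, 29, 61, 70, 73, 88, 89, 89, 29]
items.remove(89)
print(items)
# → [14, 23, 28, 29, 61, 70, 73, 88, 89, 29]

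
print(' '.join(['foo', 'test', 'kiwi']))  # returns foo test kiwi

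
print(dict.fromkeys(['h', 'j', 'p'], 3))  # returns {'h': 3, 'j': 3, 'p': 3}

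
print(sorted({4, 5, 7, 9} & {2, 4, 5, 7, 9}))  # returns [4, 5, 7, 9]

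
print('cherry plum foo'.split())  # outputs ['cherry', 'plum', 'foo']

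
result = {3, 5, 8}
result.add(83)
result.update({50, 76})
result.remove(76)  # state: {3, 5, 8, 50, 83}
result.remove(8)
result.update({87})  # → {3, 5, 50, 83, 87}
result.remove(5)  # {3, 50, 83, 87}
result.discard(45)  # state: {3, 50, 83, 87}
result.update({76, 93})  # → {3, 50, 76, 83, 87, 93}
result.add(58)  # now {3, 50, 58, 76, 83, 87, 93}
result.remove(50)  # {3, 58, 76, 83, 87, 93}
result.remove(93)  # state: {3, 58, 76, 83, 87}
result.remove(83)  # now {3, 58, 76, 87}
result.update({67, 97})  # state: {3, 58, 67, 76, 87, 97}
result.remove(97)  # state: {3, 58, 67, 76, 87}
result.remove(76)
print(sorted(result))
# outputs [3, 58, 67, 87]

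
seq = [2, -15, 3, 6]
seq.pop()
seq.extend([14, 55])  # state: [2, -15, 3, 14, 55]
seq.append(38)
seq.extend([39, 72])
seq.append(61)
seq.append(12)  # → [2, -15, 3, 14, 55, 38, 39, 72, 61, 12]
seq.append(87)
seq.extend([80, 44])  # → [2, -15, 3, 14, 55, 38, 39, 72, 61, 12, 87, 80, 44]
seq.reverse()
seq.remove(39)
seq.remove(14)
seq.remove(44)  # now [80, 87, 12, 61, 72, 38, 55, 3, -15, 2]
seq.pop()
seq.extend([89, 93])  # [80, 87, 12, 61, 72, 38, 55, 3, -15, 89, 93]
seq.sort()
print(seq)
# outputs [-15, 3, 12, 38, 55, 61, 72, 80, 87, 89, 93]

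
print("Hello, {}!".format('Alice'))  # Hello, Alice!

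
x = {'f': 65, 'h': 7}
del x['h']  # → {'f': 65}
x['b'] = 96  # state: {'f': 65, 'b': 96}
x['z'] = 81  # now {'f': 65, 'b': 96, 'z': 81}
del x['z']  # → {'f': 65, 'b': 96}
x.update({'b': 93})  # {'f': 65, 'b': 93}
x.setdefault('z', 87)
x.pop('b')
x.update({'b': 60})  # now {'f': 65, 'z': 87, 'b': 60}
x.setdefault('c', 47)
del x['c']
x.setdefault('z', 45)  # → 87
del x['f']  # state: {'z': 87, 'b': 60}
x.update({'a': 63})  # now {'z': 87, 'b': 60, 'a': 63}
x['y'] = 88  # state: {'z': 87, 'b': 60, 'a': 63, 'y': 88}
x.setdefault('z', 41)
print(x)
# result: {'z': 87, 'b': 60, 'a': 63, 'y': 88}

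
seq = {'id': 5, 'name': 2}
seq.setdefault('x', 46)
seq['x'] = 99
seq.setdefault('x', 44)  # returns 99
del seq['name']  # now {'id': 5, 'x': 99}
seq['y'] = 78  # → {'id': 5, 'x': 99, 'y': 78}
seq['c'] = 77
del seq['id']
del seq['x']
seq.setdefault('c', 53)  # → 77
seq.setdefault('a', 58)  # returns 58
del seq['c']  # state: {'y': 78, 'a': 58}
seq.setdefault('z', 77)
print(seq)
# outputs {'y': 78, 'a': 58, 'z': 77}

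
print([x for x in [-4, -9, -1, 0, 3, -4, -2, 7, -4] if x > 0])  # [3, 7]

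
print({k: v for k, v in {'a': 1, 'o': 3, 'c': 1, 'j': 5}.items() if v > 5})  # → {}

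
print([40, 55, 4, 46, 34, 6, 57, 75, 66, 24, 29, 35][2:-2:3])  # [4, 6, 66]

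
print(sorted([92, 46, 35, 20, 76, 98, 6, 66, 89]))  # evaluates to [6, 20, 35, 46, 66, 76, 89, 92, 98]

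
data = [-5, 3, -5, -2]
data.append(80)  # [-5, 3, -5, -2, 80]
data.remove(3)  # [-5, -5, -2, 80]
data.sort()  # [-5, -5, -2, 80]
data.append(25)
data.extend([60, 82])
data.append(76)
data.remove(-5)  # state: [-5, -2, 80, 25, 60, 82, 76]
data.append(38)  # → [-5, -2, 80, 25, 60, 82, 76, 38]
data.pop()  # 38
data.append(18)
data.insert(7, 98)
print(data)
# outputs [-5, -2, 80, 25, 60, 82, 76, 98, 18]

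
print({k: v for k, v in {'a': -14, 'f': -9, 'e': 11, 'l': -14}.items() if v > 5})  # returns {'e': 11}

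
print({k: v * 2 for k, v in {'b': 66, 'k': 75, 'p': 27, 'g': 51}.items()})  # {'b': 132, 'k': 150, 'p': 54, 'g': 102}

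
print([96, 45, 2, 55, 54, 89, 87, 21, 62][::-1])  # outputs [62, 21, 87, 89, 54, 55, 2, 45, 96]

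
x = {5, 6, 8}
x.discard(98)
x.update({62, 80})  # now {5, 6, 8, 62, 80}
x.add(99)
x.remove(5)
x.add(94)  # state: {6, 8, 62, 80, 94, 99}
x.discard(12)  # {6, 8, 62, 80, 94, 99}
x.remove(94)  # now {6, 8, 62, 80, 99}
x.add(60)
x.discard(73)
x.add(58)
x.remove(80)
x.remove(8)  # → {6, 58, 60, 62, 99}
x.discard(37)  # {6, 58, 60, 62, 99}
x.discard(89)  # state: {6, 58, 60, 62, 99}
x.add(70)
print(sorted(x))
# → [6, 58, 60, 62, 70, 99]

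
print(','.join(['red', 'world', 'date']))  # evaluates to red,world,date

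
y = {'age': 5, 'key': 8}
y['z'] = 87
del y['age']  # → {'key': 8, 'z': 87}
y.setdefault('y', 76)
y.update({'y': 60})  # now {'key': 8, 'z': 87, 'y': 60}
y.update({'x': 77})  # {'key': 8, 'z': 87, 'y': 60, 'x': 77}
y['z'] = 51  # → {'key': 8, 'z': 51, 'y': 60, 'x': 77}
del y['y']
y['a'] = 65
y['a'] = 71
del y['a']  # {'key': 8, 'z': 51, 'x': 77}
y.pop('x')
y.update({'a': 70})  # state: {'key': 8, 'z': 51, 'a': 70}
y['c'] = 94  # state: {'key': 8, 'z': 51, 'a': 70, 'c': 94}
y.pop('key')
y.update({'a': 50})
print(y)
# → {'z': 51, 'a': 50, 'c': 94}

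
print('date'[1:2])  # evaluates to a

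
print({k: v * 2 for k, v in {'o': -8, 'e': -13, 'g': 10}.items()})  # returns {'o': -16, 'e': -26, 'g': 20}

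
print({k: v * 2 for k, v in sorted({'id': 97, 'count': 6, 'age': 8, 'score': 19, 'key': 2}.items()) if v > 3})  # {'age': 16, 'count': 12, 'id': 194, 'score': 38}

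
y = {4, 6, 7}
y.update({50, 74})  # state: {4, 6, 7, 50, 74}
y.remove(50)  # {4, 6, 7, 74}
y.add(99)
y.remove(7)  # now {4, 6, 74, 99}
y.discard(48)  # {4, 6, 74, 99}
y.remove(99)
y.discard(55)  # {4, 6, 74}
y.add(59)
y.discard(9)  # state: {4, 6, 59, 74}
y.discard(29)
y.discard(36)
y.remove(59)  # {4, 6, 74}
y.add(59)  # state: {4, 6, 59, 74}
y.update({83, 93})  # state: {4, 6, 59, 74, 83, 93}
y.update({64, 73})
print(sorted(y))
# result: [4, 6, 59, 64, 73, 74, 83, 93]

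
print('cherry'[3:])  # rry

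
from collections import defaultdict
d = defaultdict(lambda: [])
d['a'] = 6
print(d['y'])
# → []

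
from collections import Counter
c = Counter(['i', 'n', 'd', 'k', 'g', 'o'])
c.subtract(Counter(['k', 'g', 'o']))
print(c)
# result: Counter({'i': 1, 'n': 1, 'd': 1, 'k': 0, 'g': 0, 'o': 0})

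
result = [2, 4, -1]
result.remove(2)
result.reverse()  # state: [-1, 4]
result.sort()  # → [-1, 4]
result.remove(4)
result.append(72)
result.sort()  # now [-1, 72]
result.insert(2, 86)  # [-1, 72, 86]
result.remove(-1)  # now [72, 86]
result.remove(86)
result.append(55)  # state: [72, 55]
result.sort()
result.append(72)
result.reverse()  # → [72, 72, 55]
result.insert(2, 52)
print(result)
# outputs [72, 72, 52, 55]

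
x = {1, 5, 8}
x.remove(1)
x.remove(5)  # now {8}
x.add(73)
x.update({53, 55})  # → {8, 53, 55, 73}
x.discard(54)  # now {8, 53, 55, 73}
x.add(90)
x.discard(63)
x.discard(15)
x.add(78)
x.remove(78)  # {8, 53, 55, 73, 90}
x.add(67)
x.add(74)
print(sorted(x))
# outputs [8, 53, 55, 67, 73, 74, 90]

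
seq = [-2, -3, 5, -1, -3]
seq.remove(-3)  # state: [-2, 5, -1, -3]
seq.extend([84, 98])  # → [-2, 5, -1, -3, 84, 98]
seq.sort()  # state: [-3, -2, -1, 5, 84, 98]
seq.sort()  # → [-3, -2, -1, 5, 84, 98]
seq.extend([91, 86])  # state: [-3, -2, -1, 5, 84, 98, 91, 86]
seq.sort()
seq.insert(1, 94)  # [-3, 94, -2, -1, 5, 84, 86, 91, 98]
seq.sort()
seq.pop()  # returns 98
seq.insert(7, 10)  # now [-3, -2, -1, 5, 84, 86, 91, 10, 94]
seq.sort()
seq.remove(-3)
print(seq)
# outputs [-2, -1, 5, 10, 84, 86, 91, 94]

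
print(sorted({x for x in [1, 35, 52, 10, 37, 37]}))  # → [1, 10, 35, 37, 52]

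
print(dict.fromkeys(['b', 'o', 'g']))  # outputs {'b': None, 'o': None, 'g': None}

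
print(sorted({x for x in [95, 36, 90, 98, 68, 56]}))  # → [36, 56, 68, 90, 95, 98]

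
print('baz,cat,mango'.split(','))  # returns ['baz', 'cat', 'mango']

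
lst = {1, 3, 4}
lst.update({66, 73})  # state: {1, 3, 4, 66, 73}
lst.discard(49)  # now {1, 3, 4, 66, 73}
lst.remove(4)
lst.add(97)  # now {1, 3, 66, 73, 97}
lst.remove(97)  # {1, 3, 66, 73}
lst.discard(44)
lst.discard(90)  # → {1, 3, 66, 73}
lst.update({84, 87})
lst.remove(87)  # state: {1, 3, 66, 73, 84}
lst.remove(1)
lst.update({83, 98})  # {3, 66, 73, 83, 84, 98}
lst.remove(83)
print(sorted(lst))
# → [3, 66, 73, 84, 98]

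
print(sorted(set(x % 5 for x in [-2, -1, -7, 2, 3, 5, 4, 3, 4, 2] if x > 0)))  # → [0, 2, 3, 4]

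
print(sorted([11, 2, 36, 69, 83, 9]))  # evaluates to [2, 9, 11, 36, 69, 83]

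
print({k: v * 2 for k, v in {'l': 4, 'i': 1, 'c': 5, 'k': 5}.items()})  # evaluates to {'l': 8, 'i': 2, 'c': 10, 'k': 10}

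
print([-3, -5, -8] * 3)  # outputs [-3, -5, -8, -3, -5, -8, -3, -5, -8]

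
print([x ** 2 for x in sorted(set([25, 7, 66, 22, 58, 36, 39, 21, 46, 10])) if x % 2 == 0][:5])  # [100, 484, 1296, 2116, 3364]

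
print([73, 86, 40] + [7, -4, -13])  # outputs [73, 86, 40, 7, -4, -13]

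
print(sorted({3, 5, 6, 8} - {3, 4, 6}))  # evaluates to [5, 8]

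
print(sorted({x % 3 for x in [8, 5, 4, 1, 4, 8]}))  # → [1, 2]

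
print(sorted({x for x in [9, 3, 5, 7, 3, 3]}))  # [3, 5, 7, 9]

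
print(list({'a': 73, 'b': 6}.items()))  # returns [('a', 73), ('b', 6)]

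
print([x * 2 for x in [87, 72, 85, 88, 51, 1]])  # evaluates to [174, 144, 170, 176, 102, 2]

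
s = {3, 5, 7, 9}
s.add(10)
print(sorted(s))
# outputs [3, 5, 7, 9, 10]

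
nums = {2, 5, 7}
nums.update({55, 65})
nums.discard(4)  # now {2, 5, 7, 55, 65}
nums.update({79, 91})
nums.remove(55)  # {2, 5, 7, 65, 79, 91}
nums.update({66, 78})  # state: {2, 5, 7, 65, 66, 78, 79, 91}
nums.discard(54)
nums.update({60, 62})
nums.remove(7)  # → {2, 5, 60, 62, 65, 66, 78, 79, 91}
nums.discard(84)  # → {2, 5, 60, 62, 65, 66, 78, 79, 91}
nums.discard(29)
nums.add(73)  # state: {2, 5, 60, 62, 65, 66, 73, 78, 79, 91}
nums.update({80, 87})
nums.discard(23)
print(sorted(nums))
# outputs [2, 5, 60, 62, 65, 66, 73, 78, 79, 80, 87, 91]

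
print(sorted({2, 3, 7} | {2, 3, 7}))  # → [2, 3, 7]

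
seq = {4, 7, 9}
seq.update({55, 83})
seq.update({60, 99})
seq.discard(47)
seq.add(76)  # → {4, 7, 9, 55, 60, 76, 83, 99}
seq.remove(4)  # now {7, 9, 55, 60, 76, 83, 99}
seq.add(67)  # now {7, 9, 55, 60, 67, 76, 83, 99}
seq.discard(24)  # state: {7, 9, 55, 60, 67, 76, 83, 99}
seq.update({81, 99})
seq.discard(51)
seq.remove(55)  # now {7, 9, 60, 67, 76, 81, 83, 99}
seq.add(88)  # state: {7, 9, 60, 67, 76, 81, 83, 88, 99}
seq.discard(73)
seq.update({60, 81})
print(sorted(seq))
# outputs [7, 9, 60, 67, 76, 81, 83, 88, 99]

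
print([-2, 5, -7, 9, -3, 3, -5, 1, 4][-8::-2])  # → [5]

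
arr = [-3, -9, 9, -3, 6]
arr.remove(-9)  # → [-3, 9, -3, 6]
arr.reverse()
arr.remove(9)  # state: [6, -3, -3]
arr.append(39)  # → [6, -3, -3, 39]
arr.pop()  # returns 39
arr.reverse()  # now [-3, -3, 6]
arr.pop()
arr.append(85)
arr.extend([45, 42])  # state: [-3, -3, 85, 45, 42]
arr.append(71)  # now [-3, -3, 85, 45, 42, 71]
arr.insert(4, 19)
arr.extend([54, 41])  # [-3, -3, 85, 45, 19, 42, 71, 54, 41]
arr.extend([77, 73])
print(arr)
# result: [-3, -3, 85, 45, 19, 42, 71, 54, 41, 77, 73]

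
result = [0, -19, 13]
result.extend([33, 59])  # [0, -19, 13, 33, 59]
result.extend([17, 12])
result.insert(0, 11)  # [11, 0, -19, 13, 33, 59, 17, 12]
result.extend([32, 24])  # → [11, 0, -19, 13, 33, 59, 17, 12, 32, 24]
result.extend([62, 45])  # [11, 0, -19, 13, 33, 59, 17, 12, 32, 24, 62, 45]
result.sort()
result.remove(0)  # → [-19, 11, 12, 13, 17, 24, 32, 33, 45, 59, 62]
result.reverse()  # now [62, 59, 45, 33, 32, 24, 17, 13, 12, 11, -19]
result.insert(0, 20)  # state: [20, 62, 59, 45, 33, 32, 24, 17, 13, 12, 11, -19]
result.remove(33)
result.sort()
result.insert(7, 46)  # [-19, 11, 12, 13, 17, 20, 24, 46, 32, 45, 59, 62]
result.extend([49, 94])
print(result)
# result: [-19, 11, 12, 13, 17, 20, 24, 46, 32, 45, 59, 62, 49, 94]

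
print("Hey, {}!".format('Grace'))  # Hey, Grace!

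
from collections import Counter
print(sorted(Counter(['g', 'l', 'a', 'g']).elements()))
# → ['a', 'g', 'g', 'l']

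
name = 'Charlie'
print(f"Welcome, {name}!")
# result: Welcome, Charlie!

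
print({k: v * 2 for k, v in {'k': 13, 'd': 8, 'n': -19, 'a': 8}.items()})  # {'k': 26, 'd': 16, 'n': -38, 'a': 16}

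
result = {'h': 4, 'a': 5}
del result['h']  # {'a': 5}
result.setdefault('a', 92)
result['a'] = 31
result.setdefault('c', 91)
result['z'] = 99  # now {'a': 31, 'c': 91, 'z': 99}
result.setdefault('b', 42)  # 42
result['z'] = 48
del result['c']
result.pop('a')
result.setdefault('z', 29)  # 48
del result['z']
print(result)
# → {'b': 42}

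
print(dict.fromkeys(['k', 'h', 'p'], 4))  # {'k': 4, 'h': 4, 'p': 4}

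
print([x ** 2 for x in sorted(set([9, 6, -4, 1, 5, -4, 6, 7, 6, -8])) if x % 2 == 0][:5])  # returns [64, 16, 36]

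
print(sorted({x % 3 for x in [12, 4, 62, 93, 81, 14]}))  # [0, 1, 2]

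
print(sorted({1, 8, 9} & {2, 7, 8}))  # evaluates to [8]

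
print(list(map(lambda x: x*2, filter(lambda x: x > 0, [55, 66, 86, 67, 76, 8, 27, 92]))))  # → [110, 132, 172, 134, 152, 16, 54, 184]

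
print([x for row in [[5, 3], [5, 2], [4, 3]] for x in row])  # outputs [5, 3, 5, 2, 4, 3]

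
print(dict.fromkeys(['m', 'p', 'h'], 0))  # {'m': 0, 'p': 0, 'h': 0}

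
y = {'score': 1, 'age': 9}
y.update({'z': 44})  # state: {'score': 1, 'age': 9, 'z': 44}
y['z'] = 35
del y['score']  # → {'age': 9, 'z': 35}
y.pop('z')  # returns 35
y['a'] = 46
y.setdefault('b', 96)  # 96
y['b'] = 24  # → {'age': 9, 'a': 46, 'b': 24}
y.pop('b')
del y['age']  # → {'a': 46}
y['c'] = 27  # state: {'a': 46, 'c': 27}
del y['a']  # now {'c': 27}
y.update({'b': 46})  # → {'c': 27, 'b': 46}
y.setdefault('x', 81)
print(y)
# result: {'c': 27, 'b': 46, 'x': 81}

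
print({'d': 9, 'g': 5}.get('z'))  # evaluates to None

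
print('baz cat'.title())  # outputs Baz Cat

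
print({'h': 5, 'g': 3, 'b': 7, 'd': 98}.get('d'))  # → 98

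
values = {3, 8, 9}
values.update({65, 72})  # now {3, 8, 9, 65, 72}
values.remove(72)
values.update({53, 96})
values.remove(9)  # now {3, 8, 53, 65, 96}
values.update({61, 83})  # {3, 8, 53, 61, 65, 83, 96}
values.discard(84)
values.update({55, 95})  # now {3, 8, 53, 55, 61, 65, 83, 95, 96}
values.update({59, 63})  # {3, 8, 53, 55, 59, 61, 63, 65, 83, 95, 96}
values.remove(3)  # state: {8, 53, 55, 59, 61, 63, 65, 83, 95, 96}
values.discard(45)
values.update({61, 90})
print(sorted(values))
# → [8, 53, 55, 59, 61, 63, 65, 83, 90, 95, 96]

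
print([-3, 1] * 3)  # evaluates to [-3, 1, -3, 1, -3, 1]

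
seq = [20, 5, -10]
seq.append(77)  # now [20, 5, -10, 77]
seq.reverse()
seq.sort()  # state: [-10, 5, 20, 77]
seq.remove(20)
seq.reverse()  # [77, 5, -10]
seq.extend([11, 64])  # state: [77, 5, -10, 11, 64]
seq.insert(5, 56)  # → [77, 5, -10, 11, 64, 56]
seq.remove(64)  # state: [77, 5, -10, 11, 56]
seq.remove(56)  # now [77, 5, -10, 11]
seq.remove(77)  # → [5, -10, 11]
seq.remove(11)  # [5, -10]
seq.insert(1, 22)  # [5, 22, -10]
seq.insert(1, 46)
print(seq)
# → [5, 46, 22, -10]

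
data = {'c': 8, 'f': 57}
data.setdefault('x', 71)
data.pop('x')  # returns 71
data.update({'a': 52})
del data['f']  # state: {'c': 8, 'a': 52}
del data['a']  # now {'c': 8}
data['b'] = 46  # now {'c': 8, 'b': 46}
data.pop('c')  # 8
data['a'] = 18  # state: {'b': 46, 'a': 18}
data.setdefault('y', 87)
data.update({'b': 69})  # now {'b': 69, 'a': 18, 'y': 87}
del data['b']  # {'a': 18, 'y': 87}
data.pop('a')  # 18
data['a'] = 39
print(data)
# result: {'y': 87, 'a': 39}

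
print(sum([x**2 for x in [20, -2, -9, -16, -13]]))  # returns 910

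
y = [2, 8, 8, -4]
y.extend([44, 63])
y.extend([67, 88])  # [2, 8, 8, -4, 44, 63, 67, 88]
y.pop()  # 88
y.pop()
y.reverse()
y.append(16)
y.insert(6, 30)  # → [63, 44, -4, 8, 8, 2, 30, 16]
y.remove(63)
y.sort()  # [-4, 2, 8, 8, 16, 30, 44]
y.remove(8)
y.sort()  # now [-4, 2, 8, 16, 30, 44]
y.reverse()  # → [44, 30, 16, 8, 2, -4]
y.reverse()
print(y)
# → [-4, 2, 8, 16, 30, 44]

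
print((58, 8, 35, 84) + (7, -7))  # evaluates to (58, 8, 35, 84, 7, -7)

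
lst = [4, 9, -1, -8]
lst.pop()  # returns -8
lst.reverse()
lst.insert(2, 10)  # [-1, 9, 10, 4]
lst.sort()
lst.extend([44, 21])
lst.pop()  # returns 21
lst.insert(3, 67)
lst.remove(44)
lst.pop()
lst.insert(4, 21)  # [-1, 4, 9, 67, 21]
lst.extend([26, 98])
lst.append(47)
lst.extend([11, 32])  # [-1, 4, 9, 67, 21, 26, 98, 47, 11, 32]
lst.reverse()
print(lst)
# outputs [32, 11, 47, 98, 26, 21, 67, 9, 4, -1]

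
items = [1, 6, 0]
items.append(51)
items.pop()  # 51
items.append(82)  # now [1, 6, 0, 82]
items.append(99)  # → [1, 6, 0, 82, 99]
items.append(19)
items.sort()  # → [0, 1, 6, 19, 82, 99]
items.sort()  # [0, 1, 6, 19, 82, 99]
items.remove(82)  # [0, 1, 6, 19, 99]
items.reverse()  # [99, 19, 6, 1, 0]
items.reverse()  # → [0, 1, 6, 19, 99]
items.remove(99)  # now [0, 1, 6, 19]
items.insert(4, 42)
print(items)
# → [0, 1, 6, 19, 42]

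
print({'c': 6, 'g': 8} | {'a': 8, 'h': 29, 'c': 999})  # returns {'c': 999, 'g': 8, 'a': 8, 'h': 29}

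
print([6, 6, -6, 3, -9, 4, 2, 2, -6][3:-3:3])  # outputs [3]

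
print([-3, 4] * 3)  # [-3, 4, -3, 4, -3, 4]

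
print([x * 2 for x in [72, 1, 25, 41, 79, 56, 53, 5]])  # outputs [144, 2, 50, 82, 158, 112, 106, 10]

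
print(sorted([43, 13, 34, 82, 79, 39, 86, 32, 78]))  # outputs [13, 32, 34, 39, 43, 78, 79, 82, 86]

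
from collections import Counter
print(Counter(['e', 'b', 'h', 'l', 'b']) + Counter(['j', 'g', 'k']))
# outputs Counter({'b': 2, 'e': 1, 'h': 1, 'l': 1, 'j': 1, 'g': 1, 'k': 1})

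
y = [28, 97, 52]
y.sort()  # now [28, 52, 97]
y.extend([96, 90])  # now [28, 52, 97, 96, 90]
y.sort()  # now [28, 52, 90, 96, 97]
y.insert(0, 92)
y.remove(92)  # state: [28, 52, 90, 96, 97]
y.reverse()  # [97, 96, 90, 52, 28]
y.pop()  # 28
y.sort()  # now [52, 90, 96, 97]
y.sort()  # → [52, 90, 96, 97]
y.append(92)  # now [52, 90, 96, 97, 92]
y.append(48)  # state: [52, 90, 96, 97, 92, 48]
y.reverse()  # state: [48, 92, 97, 96, 90, 52]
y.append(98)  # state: [48, 92, 97, 96, 90, 52, 98]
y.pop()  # 98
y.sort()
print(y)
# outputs [48, 52, 90, 92, 96, 97]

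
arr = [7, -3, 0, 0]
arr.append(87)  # [7, -3, 0, 0, 87]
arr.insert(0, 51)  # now [51, 7, -3, 0, 0, 87]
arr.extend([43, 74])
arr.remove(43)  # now [51, 7, -3, 0, 0, 87, 74]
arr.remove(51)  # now [7, -3, 0, 0, 87, 74]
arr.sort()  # [-3, 0, 0, 7, 74, 87]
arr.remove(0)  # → [-3, 0, 7, 74, 87]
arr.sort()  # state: [-3, 0, 7, 74, 87]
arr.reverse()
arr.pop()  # -3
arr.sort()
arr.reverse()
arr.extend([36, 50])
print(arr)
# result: [87, 74, 7, 0, 36, 50]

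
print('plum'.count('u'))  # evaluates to 1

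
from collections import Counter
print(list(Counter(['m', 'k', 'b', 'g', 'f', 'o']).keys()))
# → ['m', 'k', 'b', 'g', 'f', 'o']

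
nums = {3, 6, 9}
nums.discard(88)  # {3, 6, 9}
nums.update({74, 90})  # {3, 6, 9, 74, 90}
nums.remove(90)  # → {3, 6, 9, 74}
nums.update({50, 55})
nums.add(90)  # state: {3, 6, 9, 50, 55, 74, 90}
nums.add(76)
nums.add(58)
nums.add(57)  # {3, 6, 9, 50, 55, 57, 58, 74, 76, 90}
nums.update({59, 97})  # {3, 6, 9, 50, 55, 57, 58, 59, 74, 76, 90, 97}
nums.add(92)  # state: {3, 6, 9, 50, 55, 57, 58, 59, 74, 76, 90, 92, 97}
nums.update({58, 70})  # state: {3, 6, 9, 50, 55, 57, 58, 59, 70, 74, 76, 90, 92, 97}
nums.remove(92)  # {3, 6, 9, 50, 55, 57, 58, 59, 70, 74, 76, 90, 97}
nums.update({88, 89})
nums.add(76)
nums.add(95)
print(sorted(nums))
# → [3, 6, 9, 50, 55, 57, 58, 59, 70, 74, 76, 88, 89, 90, 95, 97]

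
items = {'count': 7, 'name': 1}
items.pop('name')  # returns 1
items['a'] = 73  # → {'count': 7, 'a': 73}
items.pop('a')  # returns 73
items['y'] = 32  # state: {'count': 7, 'y': 32}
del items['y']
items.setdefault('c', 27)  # 27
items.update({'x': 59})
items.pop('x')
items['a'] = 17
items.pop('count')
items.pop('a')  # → 17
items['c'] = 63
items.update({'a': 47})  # {'c': 63, 'a': 47}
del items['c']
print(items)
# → {'a': 47}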